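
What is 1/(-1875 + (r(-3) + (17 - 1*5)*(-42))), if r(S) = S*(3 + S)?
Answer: -1/2379 ≈ -0.00042034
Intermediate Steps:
1/(-1875 + (r(-3) + (17 - 1*5)*(-42))) = 1/(-1875 + (-3*(3 - 3) + (17 - 1*5)*(-42))) = 1/(-1875 + (-3*0 + (17 - 5)*(-42))) = 1/(-1875 + (0 + 12*(-42))) = 1/(-1875 + (0 - 504)) = 1/(-1875 - 504) = 1/(-2379) = -1/2379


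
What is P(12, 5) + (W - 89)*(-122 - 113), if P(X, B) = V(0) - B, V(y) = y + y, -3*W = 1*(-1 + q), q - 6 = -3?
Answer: 63200/3 ≈ 21067.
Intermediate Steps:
q = 3 (q = 6 - 3 = 3)
W = -2/3 (W = -(-1 + 3)/3 = -2/3 ≈ -0.66667)
V(y) = 2*y
P(X, B) = -B (P(X, B) = 2*0 - B = 0 - B = -B)
P(12, 5) + (W - 89)*(-122 - 113) = -1*5 + (-2/3 - 89)*(-122 - 113) = -5 - 269/3*(-235) = -5 + 63215/3 = 63200/3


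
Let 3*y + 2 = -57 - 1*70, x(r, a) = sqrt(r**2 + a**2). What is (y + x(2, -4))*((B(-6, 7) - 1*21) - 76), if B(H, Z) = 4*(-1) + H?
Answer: 4601 - 214*sqrt(5) ≈ 4122.5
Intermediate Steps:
B(H, Z) = -4 + H
x(r, a) = sqrt(a**2 + r**2)
y = -43 (y = -2/3 + (-57 - 1*70)/3 = -2/3 + (-57 - 70)/3 = -2/3 + (1/3)*(-127) = -2/3 - 127/3 = -43)
(y + x(2, -4))*((B(-6, 7) - 1*21) - 76) = (-43 + sqrt((-4)**2 + 2**2))*(((-4 - 6) - 1*21) - 76) = (-43 + sqrt(16 + 4))*((-10 - 21) - 76) = (-43 + sqrt(20))*(-31 - 76) = (-43 + 2*sqrt(5))*(-107) = 4601 - 214*sqrt(5)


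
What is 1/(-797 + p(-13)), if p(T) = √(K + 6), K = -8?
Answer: -797/635211 - I*√2/635211 ≈ -0.0012547 - 2.2264e-6*I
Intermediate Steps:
p(T) = I*√2 (p(T) = √(-8 + 6) = √(-2) = I*√2)
1/(-797 + p(-13)) = 1/(-797 + I*√2)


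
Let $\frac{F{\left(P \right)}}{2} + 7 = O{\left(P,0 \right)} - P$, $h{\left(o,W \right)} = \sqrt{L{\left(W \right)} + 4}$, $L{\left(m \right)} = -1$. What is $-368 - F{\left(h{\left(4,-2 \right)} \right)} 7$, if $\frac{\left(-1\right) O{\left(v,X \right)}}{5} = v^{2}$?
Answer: $-60 + 14 \sqrt{3} \approx -35.751$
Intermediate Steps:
$h{\left(o,W \right)} = \sqrt{3}$ ($h{\left(o,W \right)} = \sqrt{-1 + 4} = \sqrt{3}$)
$O{\left(v,X \right)} = - 5 v^{2}$
$F{\left(P \right)} = -14 - 10 P^{2} - 2 P$ ($F{\left(P \right)} = -14 + 2 \left(- 5 P^{2} - P\right) = -14 + 2 \left(- P - 5 P^{2}\right) = -14 - \left(2 P + 10 P^{2}\right) = -14 - 10 P^{2} - 2 P$)
$-368 - F{\left(h{\left(4,-2 \right)} \right)} 7 = -368 - \left(-14 - 10 \left(\sqrt{3}\right)^{2} - 2 \sqrt{3}\right) 7 = -368 - \left(-14 - 30 - 2 \sqrt{3}\right) 7 = -368 - \left(-44 - 2 \sqrt{3}\right) 7 = -368 - \left(-308 - 14 \sqrt{3}\right) = -368 + \left(308 + 14 \sqrt{3}\right) = -60 + 14 \sqrt{3}$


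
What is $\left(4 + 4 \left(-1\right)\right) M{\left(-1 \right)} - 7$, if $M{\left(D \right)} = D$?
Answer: $-7$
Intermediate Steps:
$\left(4 + 4 \left(-1\right)\right) M{\left(-1 \right)} - 7 = \left(4 + 4 \left(-1\right)\right) \left(-1\right) - 7 = \left(4 - 4\right) \left(-1\right) - 7 = 0 \left(-1\right) - 7 = 0 - 7 = -7$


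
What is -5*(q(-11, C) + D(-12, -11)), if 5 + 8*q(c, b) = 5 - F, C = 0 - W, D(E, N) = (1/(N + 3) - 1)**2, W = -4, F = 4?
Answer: -245/64 ≈ -3.8281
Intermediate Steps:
D(E, N) = (-1 + 1/(3 + N))**2 (D(E, N) = (1/(3 + N) - 1)**2 = (-1 + 1/(3 + N))**2)
C = 4 (C = 0 - 1*(-4) = 0 + 4 = 4)
q(c, b) = -1/2 (q(c, b) = -5/8 + (5 - 1*4)/8 = -5/8 + (5 - 4)/8 = -5/8 + (1/8)*1 = -5/8 + 1/8 = -1/2)
-5*(q(-11, C) + D(-12, -11)) = -5*(-1/2 + (2 - 11)**2/(3 - 11)**2) = -5*(-1/2 + (-9)**2/(-8)**2) = -5*(-1/2 + 81*(1/64)) = -5*(-1/2 + 81/64) = -5*49/64 = -245/64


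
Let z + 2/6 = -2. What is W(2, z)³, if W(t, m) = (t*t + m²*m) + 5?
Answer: -1000000/19683 ≈ -50.805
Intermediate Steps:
z = -7/3 (z = -⅓ - 2 = -7/3 ≈ -2.3333)
W(t, m) = 5 + m³ + t² (W(t, m) = (t² + m³) + 5 = (m³ + t²) + 5 = 5 + m³ + t²)
W(2, z)³ = (5 + (-7/3)³ + 2²)³ = (5 - 343/27 + 4)³ = (-100/27)³ = -1000000/19683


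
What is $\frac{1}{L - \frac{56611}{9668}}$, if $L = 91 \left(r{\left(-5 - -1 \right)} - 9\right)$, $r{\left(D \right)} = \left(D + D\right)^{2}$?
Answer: $\frac{9668}{48331729} \approx 0.00020003$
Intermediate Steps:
$r{\left(D \right)} = 4 D^{2}$ ($r{\left(D \right)} = \left(2 D\right)^{2} = 4 D^{2}$)
$L = 5005$ ($L = 91 \left(4 \left(-5 - -1\right)^{2} - 9\right) = 91 \left(4 \left(-5 + 1\right)^{2} - 9\right) = 91 \left(4 \left(-4\right)^{2} - 9\right) = 91 \left(4 \cdot 16 - 9\right) = 91 \left(64 - 9\right) = 91 \cdot 55 = 5005$)
$\frac{1}{L - \frac{56611}{9668}} = \frac{1}{5005 - \frac{56611}{9668}} = \frac{1}{\frac{48331729}{9668}} = \frac{9668}{48331729}$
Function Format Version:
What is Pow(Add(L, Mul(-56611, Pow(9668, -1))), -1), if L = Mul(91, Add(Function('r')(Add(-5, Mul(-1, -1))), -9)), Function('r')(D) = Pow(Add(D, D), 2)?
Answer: Rational(9668, 48331729) ≈ 0.00020003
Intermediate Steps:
Function('r')(D) = Mul(4, Pow(D, 2)) (Function('r')(D) = Pow(Mul(2, D), 2) = Mul(4, Pow(D, 2)))
L = 5005 (L = Mul(91, Add(Mul(4, Pow(Add(-5, Mul(-1, -1)), 2)), -9)) = Mul(91, Add(Mul(4, Pow(Add(-5, 1), 2)), -9)) = Mul(91, Add(Mul(4, Pow(-4, 2)), -9)) = Mul(91, Add(Mul(4, 16), -9)) = Mul(91, Add(64, -9)) = Mul(91, 55) = 5005)
Pow(Add(L, Mul(-56611, Pow(9668, -1))), -1) = Pow(Add(5005, Mul(-56611, Pow(9668, -1))), -1) = Pow(Add(5005, Mul(-56611, Rational(1, 9668))), -1) = Pow(Add(5005, Rational(-56611, 9668)), -1) = Pow(Rational(48331729, 9668), -1) = Rational(9668, 48331729)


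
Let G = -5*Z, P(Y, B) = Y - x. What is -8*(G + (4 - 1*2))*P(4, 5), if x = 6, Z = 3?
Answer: -208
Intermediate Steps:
P(Y, B) = -6 + Y (P(Y, B) = Y - 1*6 = Y - 6 = -6 + Y)
G = -15 (G = -5*3 = -15)
-8*(G + (4 - 1*2))*P(4, 5) = -8*(-15 + (4 - 1*2))*(-6 + 4) = -8*(-15 + (4 - 2))*(-2) = -8*(-15 + 2)*(-2) = -(-104)*(-2) = -8*26 = -208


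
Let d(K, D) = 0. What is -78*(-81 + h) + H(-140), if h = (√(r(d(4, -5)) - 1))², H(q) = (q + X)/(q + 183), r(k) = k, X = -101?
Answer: 274787/43 ≈ 6390.4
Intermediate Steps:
H(q) = (-101 + q)/(183 + q) (H(q) = (q - 101)/(q + 183) = (-101 + q)/(183 + q))
h = -1 (h = (√(0 - 1))² = (√(-1))² = I² = -1)
-78*(-81 + h) + H(-140) = -78*(-81 - 1) + (-101 - 140)/(183 - 140) = -78*(-82) - 241/43 = 6396 + (1/43)*(-241) = 6396 - 241/43 = 274787/43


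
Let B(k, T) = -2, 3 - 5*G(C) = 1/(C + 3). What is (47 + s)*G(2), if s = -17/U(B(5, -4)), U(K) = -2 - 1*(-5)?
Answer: 1736/75 ≈ 23.147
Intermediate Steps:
G(C) = 3/5 - 1/(5*(3 + C)) (G(C) = 3/5 - 1/(5*(C + 3)) = 3/5 - 1/(5*(3 + C)))
U(K) = 3 (U(K) = -2 + 5 = 3)
s = -17/3 ≈ -5.6667
(47 + s)*G(2) = (47 - 17/3)*((8 + 3*2)/(5*(3 + 2))) = 124*((1/5)*(8 + 6)/5)/3 = 124*((1/5)*(1/5)*14)/3 = (124/3)*(14/25) = 1736/75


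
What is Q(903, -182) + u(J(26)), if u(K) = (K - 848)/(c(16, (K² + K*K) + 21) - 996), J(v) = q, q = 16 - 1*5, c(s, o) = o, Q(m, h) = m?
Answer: 662736/733 ≈ 904.14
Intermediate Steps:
q = 11 (q = 16 - 5 = 11)
J(v) = 11
u(K) = (-848 + K)/(-975 + 2*K²) (u(K) = (K - 848)/(((K² + K*K) + 21) - 996) = (-848 + K)/(((K² + K²) + 21) - 996) = (-848 + K)/((2*K² + 21) - 996) = (-848 + K)/((21 + 2*K²) - 996) = (-848 + K)/(-975 + 2*K²))
Q(903, -182) + u(J(26)) = 903 + (-848 + 11)/(-975 + 2*11²) = 903 - 837/(-975 + 2*121) = 903 - 837/(-975 + 242) = 903 - 837/(-733) = 903 - 1/733*(-837) = 903 + 837/733 = 662736/733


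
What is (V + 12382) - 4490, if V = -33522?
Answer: -25630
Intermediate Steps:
(V + 12382) - 4490 = (-33522 + 12382) - 4490 = -21140 - 4490 = -25630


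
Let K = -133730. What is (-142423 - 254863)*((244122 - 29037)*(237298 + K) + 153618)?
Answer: -8849973486498828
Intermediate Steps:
(-142423 - 254863)*((244122 - 29037)*(237298 + K) + 153618) = (-142423 - 254863)*((244122 - 29037)*(237298 - 133730) + 153618) = -397286*(215085*103568 + 153618) = -397286*(22275923280 + 153618) = -397286*22276076898 = -8849973486498828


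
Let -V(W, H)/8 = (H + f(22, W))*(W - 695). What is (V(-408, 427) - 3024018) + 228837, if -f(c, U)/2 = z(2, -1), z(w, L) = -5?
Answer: 1060907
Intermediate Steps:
f(c, U) = 10 (f(c, U) = -2*(-5) = 10)
V(W, H) = -8*(-695 + W)*(10 + H) (V(W, H) = -8*(H + 10)*(W - 695) = -8*(10 + H)*(-695 + W) = -8*(-695 + W)*(10 + H))
(V(-408, 427) - 3024018) + 228837 = ((55600 - 80*(-408) + 5560*427 - 8*427*(-408)) - 3024018) + 228837 = ((55600 + 32640 + 2374120 + 1393728) - 3024018) + 228837 = (3856088 - 3024018) + 228837 = 832070 + 228837 = 1060907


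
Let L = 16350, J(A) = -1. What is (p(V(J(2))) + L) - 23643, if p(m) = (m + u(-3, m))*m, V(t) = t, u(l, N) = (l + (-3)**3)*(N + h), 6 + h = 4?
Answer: -7382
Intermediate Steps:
h = -2 (h = -6 + 4 = -2)
u(l, N) = (-27 + l)*(-2 + N) (u(l, N) = (l + (-3)**3)*(N - 2) = (l - 27)*(-2 + N) = (-27 + l)*(-2 + N))
p(m) = m*(60 - 29*m) (p(m) = (m + (54 - 27*m - 2*(-3) + m*(-3)))*m = (m + (54 - 27*m + 6 - 3*m))*m = (m + (60 - 30*m))*m = (60 - 29*m)*m = m*(60 - 29*m))
(p(V(J(2))) + L) - 23643 = (-(60 - 29*(-1)) + 16350) - 23643 = (-(60 + 29) + 16350) - 23643 = (-1*89 + 16350) - 23643 = (-89 + 16350) - 23643 = 16261 - 23643 = -7382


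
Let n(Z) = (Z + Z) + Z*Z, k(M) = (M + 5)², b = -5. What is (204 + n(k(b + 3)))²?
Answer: 91809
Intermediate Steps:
k(M) = (5 + M)²
n(Z) = Z² + 2*Z (n(Z) = 2*Z + Z² = Z² + 2*Z)
(204 + n(k(b + 3)))² = (204 + (5 + (-5 + 3))²*(2 + (5 + (-5 + 3))²))² = (204 + (5 - 2)²*(2 + (5 - 2)²))² = (204 + 3²*(2 + 3²))² = (204 + 9*(2 + 9))² = (204 + 9*11)² = (204 + 99)² = 303² = 91809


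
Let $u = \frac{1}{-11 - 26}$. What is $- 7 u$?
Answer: $\frac{7}{37} \approx 0.18919$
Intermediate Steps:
$u = - \frac{1}{37}$ ($u = \frac{1}{-37} = - \frac{1}{37} \approx -0.027027$)
$- 7 u = \left(-7\right) \left(- \frac{1}{37}\right) = \frac{7}{37}$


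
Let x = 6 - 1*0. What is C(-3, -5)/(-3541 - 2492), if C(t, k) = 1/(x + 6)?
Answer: -1/72396 ≈ -1.3813e-5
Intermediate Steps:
x = 6 (x = 6 + 0 = 6)
C(t, k) = 1/12 (C(t, k) = 1/(6 + 6) = 1/12)
C(-3, -5)/(-3541 - 2492) = 1/(12*(-3541 - 2492)) = (1/12)/(-6033) = (1/12)*(-1/6033) = -1/72396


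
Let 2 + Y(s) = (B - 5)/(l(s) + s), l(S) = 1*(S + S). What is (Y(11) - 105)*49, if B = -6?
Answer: -15778/3 ≈ -5259.3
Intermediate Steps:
l(S) = 2*S (l(S) = 1*(2*S) = 2*S)
Y(s) = -2 - 11/(3*s) (Y(s) = -2 + (-6 - 5)/(2*s + s) = -2 - 11*1/(3*s) = -2 - 11/(3*s))
(Y(11) - 105)*49 = ((-2 - 11/3/11) - 105)*49 = ((-2 - 11/3*1/11) - 105)*49 = ((-2 - 1/3) - 105)*49 = (-7/3 - 105)*49 = -322/3*49 = -15778/3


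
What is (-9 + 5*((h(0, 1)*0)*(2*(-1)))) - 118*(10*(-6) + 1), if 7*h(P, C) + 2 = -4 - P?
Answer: 6953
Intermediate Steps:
h(P, C) = -6/7 - P/7 (h(P, C) = -2/7 + (-4 - P)/7 = -2/7 + (-4/7 - P/7) = -6/7 - P/7)
(-9 + 5*((h(0, 1)*0)*(2*(-1)))) - 118*(10*(-6) + 1) = (-9 + 5*(((-6/7 - ⅐*0)*0)*(2*(-1)))) - 118*(10*(-6) + 1) = (-9 + 5*(((-6/7 + 0)*0)*(-2))) - 118*(-60 + 1) = (-9 + 5*(-6/7*0*(-2))) - 118*(-59) = (-9 + 5*(0*(-2))) + 6962 = (-9 + 5*0) + 6962 = (-9 + 0) + 6962 = -9 + 6962 = 6953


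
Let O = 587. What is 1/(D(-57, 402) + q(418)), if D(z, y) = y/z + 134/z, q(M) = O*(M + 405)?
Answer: 57/27536221 ≈ 2.0700e-6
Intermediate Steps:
q(M) = 237735 + 587*M (q(M) = 587*(M + 405) = 587*(405 + M) = 237735 + 587*M)
D(z, y) = 134/z + y/z
1/(D(-57, 402) + q(418)) = 1/((134 + 402)/(-57) + (237735 + 587*418)) = 1/(-1/57*536 + (237735 + 245366)) = 1/(-536/57 + 483101) = 1/(27536221/57) = 57/27536221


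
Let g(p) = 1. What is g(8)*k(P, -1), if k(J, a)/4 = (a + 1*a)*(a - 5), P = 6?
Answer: 48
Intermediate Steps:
k(J, a) = 8*a*(-5 + a) (k(J, a) = 4*((a + 1*a)*(a - 5)) = 4*((a + a)*(-5 + a)) = 4*((2*a)*(-5 + a)) = 4*(2*a*(-5 + a)) = 8*a*(-5 + a))
g(8)*k(P, -1) = 1*(8*(-1)*(-5 - 1)) = 1*(8*(-1)*(-6)) = 1*48 = 48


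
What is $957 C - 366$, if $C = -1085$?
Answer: $-1038711$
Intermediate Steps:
$957 C - 366 = 957 \left(-1085\right) - 366 = -1038345 - 366 = -1038711$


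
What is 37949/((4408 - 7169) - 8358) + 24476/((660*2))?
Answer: 55513991/3669270 ≈ 15.129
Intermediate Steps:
37949/((4408 - 7169) - 8358) + 24476/((660*2)) = 37949/(-2761 - 8358) + 24476/1320 = 37949/(-11119) + 24476*(1/1320) = 37949*(-1/11119) + 6119/330 = -37949/11119 + 6119/330 = 55513991/3669270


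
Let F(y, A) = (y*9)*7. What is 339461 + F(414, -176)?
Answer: 365543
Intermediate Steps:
F(y, A) = 63*y (F(y, A) = (9*y)*7 = 63*y)
339461 + F(414, -176) = 339461 + 63*414 = 339461 + 26082 = 365543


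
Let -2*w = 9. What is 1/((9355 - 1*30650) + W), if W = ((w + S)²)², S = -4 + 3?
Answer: -16/326079 ≈ -4.9068e-5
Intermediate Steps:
w = -9/2 (w = -½*9 = -9/2 ≈ -4.5000)
S = -1
W = 14641/16 (W = ((-9/2 - 1)²)² = ((-11/2)²)² = (121/4)² = 14641/16 ≈ 915.06)
1/((9355 - 1*30650) + W) = 1/((9355 - 1*30650) + 14641/16) = 1/((9355 - 30650) + 14641/16) = 1/(-21295 + 14641/16) = 1/(-326079/16) = -16/326079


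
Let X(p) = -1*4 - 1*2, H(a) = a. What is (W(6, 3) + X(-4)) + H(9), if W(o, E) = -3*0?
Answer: 3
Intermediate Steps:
W(o, E) = 0
X(p) = -6 (X(p) = -4 - 2 = -6)
(W(6, 3) + X(-4)) + H(9) = (0 - 6) + 9 = -6 + 9 = 3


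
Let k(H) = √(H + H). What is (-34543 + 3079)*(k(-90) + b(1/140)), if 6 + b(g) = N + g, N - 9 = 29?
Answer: -35247546/35 - 188784*I*√5 ≈ -1.0071e+6 - 4.2213e+5*I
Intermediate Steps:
N = 38 (N = 9 + 29 = 38)
b(g) = 32 + g (b(g) = -6 + (38 + g) = 32 + g)
k(H) = √2*√H (k(H) = √(2*H) = √2*√H)
(-34543 + 3079)*(k(-90) + b(1/140)) = (-34543 + 3079)*(√2*√(-90) + (32 + 1/140)) = -31464*(√2*(3*I*√10) + (32 + 1/140)) = -31464*(6*I*√5 + 4481/140) = -31464*(4481/140 + 6*I*√5) = -35247546/35 - 188784*I*√5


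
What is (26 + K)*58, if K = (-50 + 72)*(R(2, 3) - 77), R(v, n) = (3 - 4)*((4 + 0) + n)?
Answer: -105676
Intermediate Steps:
R(v, n) = -4 - n (R(v, n) = -(4 + n) = -4 - n)
K = -1848 (K = (-50 + 72)*((-4 - 1*3) - 77) = 22*((-4 - 3) - 77) = 22*(-7 - 77) = 22*(-84) = -1848)
(26 + K)*58 = (26 - 1848)*58 = -1822*58 = -105676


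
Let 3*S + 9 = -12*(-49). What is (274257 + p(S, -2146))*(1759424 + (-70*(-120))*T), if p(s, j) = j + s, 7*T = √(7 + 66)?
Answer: 479098192896 + 326764800*√73 ≈ 4.8189e+11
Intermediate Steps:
S = 193 (S = -3 + (-12*(-49))/3 = -3 + (⅓)*588 = -3 + 196 = 193)
T = √73/7 (T = √(7 + 66)/7 = √73/7 ≈ 1.2206)
(274257 + p(S, -2146))*(1759424 + (-70*(-120))*T) = (274257 + (-2146 + 193))*(1759424 + (-70*(-120))*(√73/7)) = (274257 - 1953)*(1759424 + 8400*(√73/7)) = 272304*(1759424 + 1200*√73) = 479098192896 + 326764800*√73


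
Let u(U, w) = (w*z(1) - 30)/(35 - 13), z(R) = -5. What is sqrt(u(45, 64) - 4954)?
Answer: I*sqrt(601359)/11 ≈ 70.498*I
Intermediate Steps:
u(U, w) = -15/11 - 5*w/22 (u(U, w) = (w*(-5) - 30)/(35 - 13) = (-5*w - 30)/22 = (-30 - 5*w)*(1/22) = -15/11 - 5*w/22)
sqrt(u(45, 64) - 4954) = sqrt((-15/11 - 5/22*64) - 4954) = sqrt((-15/11 - 160/11) - 4954) = sqrt(-175/11 - 4954) = sqrt(-54669/11) = I*sqrt(601359)/11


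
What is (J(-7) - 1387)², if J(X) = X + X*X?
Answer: 1809025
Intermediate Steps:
J(X) = X + X²
(J(-7) - 1387)² = (-7*(1 - 7) - 1387)² = (-7*(-6) - 1387)² = (42 - 1387)² = (-1345)² = 1809025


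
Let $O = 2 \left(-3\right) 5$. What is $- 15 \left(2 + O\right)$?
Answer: $420$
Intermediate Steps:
$O = -30$ ($O = \left(-6\right) 5 = -30$)
$- 15 \left(2 + O\right) = - 15 \left(2 - 30\right) = \left(-15\right) \left(-28\right) = 420$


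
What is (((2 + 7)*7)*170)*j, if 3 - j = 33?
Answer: -321300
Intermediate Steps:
j = -30 (j = 3 - 1*33 = 3 - 33 = -30)
(((2 + 7)*7)*170)*j = (((2 + 7)*7)*170)*(-30) = ((9*7)*170)*(-30) = (63*170)*(-30) = 10710*(-30) = -321300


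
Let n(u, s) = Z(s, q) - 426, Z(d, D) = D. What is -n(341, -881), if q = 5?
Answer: 421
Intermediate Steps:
n(u, s) = -421 (n(u, s) = 5 - 426 = -421)
-n(341, -881) = -1*(-421) = 421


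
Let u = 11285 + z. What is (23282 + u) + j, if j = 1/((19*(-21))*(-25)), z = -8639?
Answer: 258631801/9975 ≈ 25928.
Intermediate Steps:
u = 2646 (u = 11285 - 8639 = 2646)
j = 1/9975 (j = 1/(-399*(-25)) = 1/9975 ≈ 0.00010025)
(23282 + u) + j = (23282 + 2646) + 1/9975 = 25928 + 1/9975 = 258631801/9975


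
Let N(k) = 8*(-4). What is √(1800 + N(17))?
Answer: 2*√442 ≈ 42.048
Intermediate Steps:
N(k) = -32
√(1800 + N(17)) = √(1800 - 32) = √1768 = 2*√442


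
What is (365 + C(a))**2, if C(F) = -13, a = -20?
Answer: 123904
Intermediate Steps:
(365 + C(a))**2 = (365 - 13)**2 = 352**2 = 123904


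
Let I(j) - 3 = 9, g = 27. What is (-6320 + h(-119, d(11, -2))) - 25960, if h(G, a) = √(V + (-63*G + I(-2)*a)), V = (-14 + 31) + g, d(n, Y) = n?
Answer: -32280 + √7673 ≈ -32192.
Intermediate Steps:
I(j) = 12 (I(j) = 3 + 9 = 12)
V = 44 (V = (-14 + 31) + 27 = 17 + 27 = 44)
h(G, a) = √(44 - 63*G + 12*a) (h(G, a) = √(44 + (-63*G + 12*a)) = √(44 - 63*G + 12*a))
(-6320 + h(-119, d(11, -2))) - 25960 = (-6320 + √(44 - 63*(-119) + 12*11)) - 25960 = (-6320 + √(44 + 7497 + 132)) - 25960 = (-6320 + √7673) - 25960 = -32280 + √7673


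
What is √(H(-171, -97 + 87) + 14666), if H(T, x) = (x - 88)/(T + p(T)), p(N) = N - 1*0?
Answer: √47650765/57 ≈ 121.10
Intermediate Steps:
p(N) = N (p(N) = N + 0 = N)
H(T, x) = (-88 + x)/(2*T) (H(T, x) = (x - 88)/(T + T) = (-88 + x)/((2*T)) = (-88 + x)*(1/(2*T)) = (-88 + x)/(2*T))
√(H(-171, -97 + 87) + 14666) = √((½)*(-88 + (-97 + 87))/(-171) + 14666) = √((½)*(-1/171)*(-88 - 10) + 14666) = √((½)*(-1/171)*(-98) + 14666) = √(49/171 + 14666) = √(2507935/171) = √47650765/57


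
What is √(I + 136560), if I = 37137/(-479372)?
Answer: √7845282690460269/239686 ≈ 369.54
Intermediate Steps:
I = -37137/479372 (I = 37137*(-1/479372) = -37137/479372 ≈ -0.077470)
√(I + 136560) = √(-37137/479372 + 136560) = √(65463003183/479372) = √7845282690460269/239686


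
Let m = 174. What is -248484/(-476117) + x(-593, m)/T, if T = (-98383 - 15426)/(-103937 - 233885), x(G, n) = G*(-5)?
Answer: 476927173336466/54186399653 ≈ 8801.6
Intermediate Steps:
x(G, n) = -5*G
T = 113809/337822 (T = -113809/(-337822) = -113809*(-1/337822) = 113809/337822 ≈ 0.33689)
-248484/(-476117) + x(-593, m)/T = -248484/(-476117) + (-5*(-593))/(113809/337822) = -248484*(-1/476117) + 2965*(337822/113809) = 248484/476117 + 1001642230/113809 = 476927173336466/54186399653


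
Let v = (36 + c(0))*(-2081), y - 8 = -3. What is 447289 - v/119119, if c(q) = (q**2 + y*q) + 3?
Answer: 4098515350/9163 ≈ 4.4729e+5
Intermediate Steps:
y = 5 (y = 8 - 3 = 5)
c(q) = 3 + q**2 + 5*q (c(q) = (q**2 + 5*q) + 3 = 3 + q**2 + 5*q)
v = -81159 (v = (36 + (3 + 0**2 + 5*0))*(-2081) = (36 + (3 + 0 + 0))*(-2081) = (36 + 3)*(-2081) = 39*(-2081) = -81159)
447289 - v/119119 = 447289 - (-81159)/119119 = 447289 - 1*(-6243/9163) = 447289 + 6243/9163 = 4098515350/9163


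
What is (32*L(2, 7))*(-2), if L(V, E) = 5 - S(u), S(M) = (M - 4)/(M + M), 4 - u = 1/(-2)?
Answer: -2848/9 ≈ -316.44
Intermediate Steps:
u = 9/2 (u = 4 - 1/(-2) = 4 - 1*(-½) = 4 + ½ = 9/2 ≈ 4.5000)
S(M) = (-4 + M)/(2*M) (S(M) = (-4 + M)/((2*M)) = (-4 + M)*(1/(2*M)) = (-4 + M)/(2*M))
L(V, E) = 89/18 (L(V, E) = 5 - (-4 + 9/2)/(2*9/2) = 5 - 2/(2*9*2) = 5 - 1*1/18 = 5 - 1/18 = 89/18)
(32*L(2, 7))*(-2) = (32*(89/18))*(-2) = (1424/9)*(-2) = -2848/9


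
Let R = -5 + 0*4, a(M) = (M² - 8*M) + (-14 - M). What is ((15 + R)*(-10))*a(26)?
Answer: -42800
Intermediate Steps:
a(M) = -14 + M² - 9*M
R = -5 (R = -5 + 0 = -5)
((15 + R)*(-10))*a(26) = ((15 - 5)*(-10))*(-14 + 26² - 9*26) = (10*(-10))*(-14 + 676 - 234) = -100*428 = -42800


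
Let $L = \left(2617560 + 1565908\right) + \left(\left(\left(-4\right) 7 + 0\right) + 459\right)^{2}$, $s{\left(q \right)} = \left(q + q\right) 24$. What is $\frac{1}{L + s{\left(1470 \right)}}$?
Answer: $\frac{1}{4439789} \approx 2.2524 \cdot 10^{-7}$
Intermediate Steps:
$s{\left(q \right)} = 48 q$ ($s{\left(q \right)} = 2 q 24 = 48 q$)
$L = 4369229$ ($L = 4183468 + \left(\left(-28 + 0\right) + 459\right)^{2} = 4183468 + \left(-28 + 459\right)^{2} = 4183468 + 431^{2} = 4183468 + 185761 = 4369229$)
$\frac{1}{L + s{\left(1470 \right)}} = \frac{1}{4369229 + 48 \cdot 1470} = \frac{1}{4369229 + 70560} = \frac{1}{4439789}$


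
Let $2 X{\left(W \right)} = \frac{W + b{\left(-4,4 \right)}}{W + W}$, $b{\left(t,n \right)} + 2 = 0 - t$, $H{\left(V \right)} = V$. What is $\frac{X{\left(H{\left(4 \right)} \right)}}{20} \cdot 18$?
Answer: $\frac{27}{80} \approx 0.3375$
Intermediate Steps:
$b{\left(t,n \right)} = -2 - t$ ($b{\left(t,n \right)} = -2 + \left(0 - t\right) = -2 - t$)
$X{\left(W \right)} = \frac{2 + W}{4 W}$ ($X{\left(W \right)} = \frac{\left(W - -2\right) \frac{1}{W + W}}{2} = \frac{\left(W + \left(-2 + 4\right)\right) \frac{1}{2 W}}{2} = \frac{\left(W + 2\right) \frac{1}{2 W}}{2} = \frac{\left(2 + W\right) \frac{1}{2 W}}{2} = \frac{\frac{1}{2} \frac{1}{W} \left(2 + W\right)}{2} = \frac{2 + W}{4 W}$)
$\frac{X{\left(H{\left(4 \right)} \right)}}{20} \cdot 18 = \frac{\frac{1}{4} \cdot \frac{1}{4} \left(2 + 4\right)}{20} \cdot 18 = \frac{\frac{1}{4} \cdot \frac{1}{4} \cdot 6}{20} \cdot 18 = \frac{1}{20} \cdot \frac{3}{8} \cdot 18 = \frac{3}{160} \cdot 18 = \frac{27}{80}$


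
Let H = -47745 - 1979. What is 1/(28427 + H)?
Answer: -1/21297 ≈ -4.6955e-5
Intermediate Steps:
H = -49724
1/(28427 + H) = 1/(28427 - 49724) = 1/(-21297) = -1/21297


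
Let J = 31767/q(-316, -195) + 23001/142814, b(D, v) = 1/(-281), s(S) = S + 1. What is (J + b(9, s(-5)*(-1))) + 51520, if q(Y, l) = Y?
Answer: 326034177797737/6340655972 ≈ 51420.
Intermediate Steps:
s(S) = 1 + S
b(D, v) = -1/281
J = -2264752011/22564612 (J = 31767/(-316) + 23001/142814 = 31767*(-1/316) + 23001*(1/142814) = -31767/316 + 23001/142814 = -2264752011/22564612 ≈ -100.37)
(J + b(9, s(-5)*(-1))) + 51520 = (-2264752011/22564612 - 1/281) + 51520 = -636417879703/6340655972 + 51520 = 326034177797737/6340655972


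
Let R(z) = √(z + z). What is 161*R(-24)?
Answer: 644*I*√3 ≈ 1115.4*I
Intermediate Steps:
R(z) = √2*√z (R(z) = √(2*z) = √2*√z)
161*R(-24) = 161*(√2*√(-24)) = 161*(√2*(2*I*√6)) = 161*(4*I*√3) = 644*I*√3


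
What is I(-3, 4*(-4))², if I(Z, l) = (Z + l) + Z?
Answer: 484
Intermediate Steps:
I(Z, l) = l + 2*Z
I(-3, 4*(-4))² = (4*(-4) + 2*(-3))² = (-16 - 6)² = (-22)² = 484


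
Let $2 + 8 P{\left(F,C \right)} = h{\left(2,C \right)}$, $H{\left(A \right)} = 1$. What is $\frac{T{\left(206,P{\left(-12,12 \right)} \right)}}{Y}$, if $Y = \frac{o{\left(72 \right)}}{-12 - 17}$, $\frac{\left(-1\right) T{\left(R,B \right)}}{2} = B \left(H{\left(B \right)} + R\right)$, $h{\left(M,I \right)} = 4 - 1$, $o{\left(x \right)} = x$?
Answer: $\frac{667}{32} \approx 20.844$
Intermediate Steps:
$h{\left(M,I \right)} = 3$
$P{\left(F,C \right)} = \frac{1}{8}$ ($P{\left(F,C \right)} = - \frac{1}{4} + \frac{1}{8} \cdot 3 = - \frac{1}{4} + \frac{3}{8} = \frac{1}{8}$)
$T{\left(R,B \right)} = - 2 B \left(1 + R\right)$
$Y = - \frac{72}{29}$ ($Y = \frac{1}{-12 - 17} \cdot 72 = \frac{1}{-29} \cdot 72 = \left(- \frac{1}{29}\right) 72 = - \frac{72}{29} \approx -2.4828$)
$\frac{T{\left(206,P{\left(-12,12 \right)} \right)}}{Y} = \frac{\left(-2\right) \frac{1}{8} \left(1 + 206\right)}{- \frac{72}{29}} = \left(-2\right) \frac{1}{8} \cdot 207 \left(- \frac{29}{72}\right) = \left(- \frac{207}{4}\right) \left(- \frac{29}{72}\right) = \frac{667}{32}$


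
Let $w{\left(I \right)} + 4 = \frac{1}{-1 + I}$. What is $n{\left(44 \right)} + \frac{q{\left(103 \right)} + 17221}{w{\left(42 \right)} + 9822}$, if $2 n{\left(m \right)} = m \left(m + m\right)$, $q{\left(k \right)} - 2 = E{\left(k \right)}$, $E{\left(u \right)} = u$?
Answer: $\frac{780025870}{402539} \approx 1937.8$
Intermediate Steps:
$w{\left(I \right)} = -4 + \frac{1}{-1 + I}$
$q{\left(k \right)} = 2 + k$
$n{\left(m \right)} = m^{2}$ ($n{\left(m \right)} = \frac{m \left(m + m\right)}{2} = \frac{m 2 m}{2} = \frac{2 m^{2}}{2} = m^{2}$)
$n{\left(44 \right)} + \frac{q{\left(103 \right)} + 17221}{w{\left(42 \right)} + 9822} = 44^{2} + \frac{\left(2 + 103\right) + 17221}{\frac{5 - 168}{-1 + 42} + 9822} = 1936 + \frac{105 + 17221}{\frac{5 - 168}{41} + 9822} = 1936 + \frac{17326}{\frac{1}{41} \left(-163\right) + 9822} = 1936 + \frac{17326}{- \frac{163}{41} + 9822} = 1936 + \frac{17326}{\frac{402539}{41}} = 1936 + 17326 \cdot \frac{41}{402539} = 1936 + \frac{710366}{402539} = \frac{780025870}{402539}$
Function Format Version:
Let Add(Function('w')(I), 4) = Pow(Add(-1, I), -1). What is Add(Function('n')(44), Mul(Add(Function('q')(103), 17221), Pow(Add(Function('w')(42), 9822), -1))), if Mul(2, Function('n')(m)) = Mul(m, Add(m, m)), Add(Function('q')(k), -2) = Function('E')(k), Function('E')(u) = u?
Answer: Rational(780025870, 402539) ≈ 1937.8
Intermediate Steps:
Function('w')(I) = Add(-4, Pow(Add(-1, I), -1))
Function('q')(k) = Add(2, k)
Function('n')(m) = Pow(m, 2) (Function('n')(m) = Mul(Rational(1, 2), Mul(m, Add(m, m))) = Mul(Rational(1, 2), Mul(m, Mul(2, m))) = Mul(Rational(1, 2), Mul(2, Pow(m, 2))) = Pow(m, 2))
Add(Function('n')(44), Mul(Add(Function('q')(103), 17221), Pow(Add(Function('w')(42), 9822), -1))) = Add(Pow(44, 2), Mul(Add(Add(2, 103), 17221), Pow(Add(Mul(Pow(Add(-1, 42), -1), Add(5, Mul(-4, 42))), 9822), -1))) = Add(1936, Mul(Add(105, 17221), Pow(Add(Mul(Pow(41, -1), Add(5, -168)), 9822), -1))) = Add(1936, Mul(17326, Pow(Add(Mul(Rational(1, 41), -163), 9822), -1))) = Add(1936, Mul(17326, Pow(Add(Rational(-163, 41), 9822), -1))) = Add(1936, Mul(17326, Pow(Rational(402539, 41), -1))) = Add(1936, Mul(17326, Rational(41, 402539))) = Add(1936, Rational(710366, 402539)) = Rational(780025870, 402539)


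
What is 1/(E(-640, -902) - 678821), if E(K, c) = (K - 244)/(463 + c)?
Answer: -439/298001535 ≈ -1.4731e-6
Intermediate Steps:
E(K, c) = (-244 + K)/(463 + c)
1/(E(-640, -902) - 678821) = 1/((-244 - 640)/(463 - 902) - 678821) = 1/(-884/(-439) - 678821) = 1/(-1/439*(-884) - 678821) = 1/(884/439 - 678821) = 1/(-298001535/439) = -439/298001535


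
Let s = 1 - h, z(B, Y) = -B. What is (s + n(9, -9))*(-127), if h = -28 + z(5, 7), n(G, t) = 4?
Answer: -4826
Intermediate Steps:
h = -33 (h = -28 - 1*5 = -28 - 5 = -33)
s = 34 (s = 1 - 1*(-33) = 1 + 33 = 34)
(s + n(9, -9))*(-127) = (34 + 4)*(-127) = 38*(-127) = -4826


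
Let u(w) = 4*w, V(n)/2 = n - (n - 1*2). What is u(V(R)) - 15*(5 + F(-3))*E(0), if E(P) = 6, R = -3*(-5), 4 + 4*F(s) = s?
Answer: -553/2 ≈ -276.50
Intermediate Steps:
F(s) = -1 + s/4
R = 15
V(n) = 4 (V(n) = 2*(n - (n - 1*2)) = 2*(n - (n - 2)) = 2*(n - (-2 + n)) = 2*(n + (2 - n)) = 2*2 = 4)
u(V(R)) - 15*(5 + F(-3))*E(0) = 4*4 - 15*(5 + (-1 + (¼)*(-3)))*6 = 16 - 15*(5 + (-1 - ¾))*6 = 16 - 15*(5 - 7/4)*6 = 16 - 195*6/4 = 16 - 15*39/2 = 16 - 585/2 = -553/2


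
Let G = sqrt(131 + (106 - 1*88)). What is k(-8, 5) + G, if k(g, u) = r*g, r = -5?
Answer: 40 + sqrt(149) ≈ 52.207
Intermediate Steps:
k(g, u) = -5*g
G = sqrt(149) (G = sqrt(131 + (106 - 88)) = sqrt(131 + 18) = sqrt(149) ≈ 12.207)
k(-8, 5) + G = -5*(-8) + sqrt(149) = 40 + sqrt(149)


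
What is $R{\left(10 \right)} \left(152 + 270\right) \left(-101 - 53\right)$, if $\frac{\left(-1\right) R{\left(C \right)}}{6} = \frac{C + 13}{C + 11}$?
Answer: $427064$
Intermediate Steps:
$R{\left(C \right)} = - \frac{6 \left(13 + C\right)}{11 + C}$ ($R{\left(C \right)} = - 6 \frac{C + 13}{C + 11} = - 6 \frac{13 + C}{11 + C} = - \frac{6 \left(13 + C\right)}{11 + C}$)
$R{\left(10 \right)} \left(152 + 270\right) \left(-101 - 53\right) = \frac{6 \left(-13 - 10\right)}{11 + 10} \left(152 + 270\right) \left(-101 - 53\right) = \frac{6 \left(-13 - 10\right)}{21} \cdot 422 \left(-101 - 53\right) = 6 \cdot \frac{1}{21} \left(-23\right) 422 \left(-101 - 53\right) = - \frac{46 \cdot 422 \left(-154\right)}{7} = \left(- \frac{46}{7}\right) \left(-64988\right) = 427064$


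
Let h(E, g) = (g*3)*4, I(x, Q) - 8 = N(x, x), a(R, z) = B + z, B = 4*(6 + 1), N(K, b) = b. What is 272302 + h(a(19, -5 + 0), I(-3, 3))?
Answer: 272362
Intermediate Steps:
B = 28 (B = 4*7 = 28)
a(R, z) = 28 + z
I(x, Q) = 8 + x
h(E, g) = 12*g (h(E, g) = (3*g)*4 = 12*g)
272302 + h(a(19, -5 + 0), I(-3, 3)) = 272302 + 12*(8 - 3) = 272302 + 12*5 = 272302 + 60 = 272362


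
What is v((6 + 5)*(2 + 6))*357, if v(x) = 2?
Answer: 714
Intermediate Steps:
v((6 + 5)*(2 + 6))*357 = 2*357 = 714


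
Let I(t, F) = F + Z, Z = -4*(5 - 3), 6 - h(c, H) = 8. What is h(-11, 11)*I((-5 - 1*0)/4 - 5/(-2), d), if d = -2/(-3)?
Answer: 44/3 ≈ 14.667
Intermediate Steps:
d = ⅔ (d = -2*(-⅓) = ⅔ ≈ 0.66667)
h(c, H) = -2 (h(c, H) = 6 - 1*8 = 6 - 8 = -2)
Z = -8 (Z = -4*2 = -8)
I(t, F) = -8 + F (I(t, F) = F - 8 = -8 + F)
h(-11, 11)*I((-5 - 1*0)/4 - 5/(-2), d) = -2*(-8 + ⅔) = -2*(-22/3) = 44/3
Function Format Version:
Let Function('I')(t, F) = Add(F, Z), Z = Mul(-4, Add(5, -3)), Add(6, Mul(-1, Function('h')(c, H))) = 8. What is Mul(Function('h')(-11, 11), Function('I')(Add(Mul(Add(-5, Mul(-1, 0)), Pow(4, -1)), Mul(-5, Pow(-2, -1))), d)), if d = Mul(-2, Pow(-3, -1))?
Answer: Rational(44, 3) ≈ 14.667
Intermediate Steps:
d = Rational(2, 3) (d = Mul(-2, Rational(-1, 3)) = Rational(2, 3) ≈ 0.66667)
Function('h')(c, H) = -2 (Function('h')(c, H) = Add(6, Mul(-1, 8)) = Add(6, -8) = -2)
Z = -8 (Z = Mul(-4, 2) = -8)
Function('I')(t, F) = Add(-8, F) (Function('I')(t, F) = Add(F, -8) = Add(-8, F))
Mul(Function('h')(-11, 11), Function('I')(Add(Mul(Add(-5, Mul(-1, 0)), Pow(4, -1)), Mul(-5, Pow(-2, -1))), d)) = Mul(-2, Add(-8, Rational(2, 3))) = Mul(-2, Rational(-22, 3)) = Rational(44, 3)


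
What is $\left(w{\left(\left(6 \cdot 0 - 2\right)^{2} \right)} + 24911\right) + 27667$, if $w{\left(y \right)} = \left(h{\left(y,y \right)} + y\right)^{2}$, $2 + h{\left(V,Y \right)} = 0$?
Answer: $52582$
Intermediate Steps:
$h{\left(V,Y \right)} = -2$ ($h{\left(V,Y \right)} = -2 + 0 = -2$)
$w{\left(y \right)} = \left(-2 + y\right)^{2}$
$\left(w{\left(\left(6 \cdot 0 - 2\right)^{2} \right)} + 24911\right) + 27667 = \left(\left(-2 + \left(6 \cdot 0 - 2\right)^{2}\right)^{2} + 24911\right) + 27667 = \left(\left(-2 + \left(0 - 2\right)^{2}\right)^{2} + 24911\right) + 27667 = \left(\left(-2 + \left(-2\right)^{2}\right)^{2} + 24911\right) + 27667 = \left(\left(-2 + 4\right)^{2} + 24911\right) + 27667 = \left(2^{2} + 24911\right) + 27667 = \left(4 + 24911\right) + 27667 = 24915 + 27667 = 52582$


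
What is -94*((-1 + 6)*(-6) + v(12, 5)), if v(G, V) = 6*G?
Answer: -3948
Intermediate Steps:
-94*((-1 + 6)*(-6) + v(12, 5)) = -94*((-1 + 6)*(-6) + 6*12) = -94*(5*(-6) + 72) = -94*(-30 + 72) = -94*42 = -3948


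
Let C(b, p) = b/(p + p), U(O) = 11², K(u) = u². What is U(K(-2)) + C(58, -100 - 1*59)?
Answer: 19210/159 ≈ 120.82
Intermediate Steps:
U(O) = 121
C(b, p) = b/(2*p) (C(b, p) = b/((2*p)) = (1/(2*p))*b = b/(2*p))
U(K(-2)) + C(58, -100 - 1*59) = 121 + (½)*58/(-100 - 1*59) = 121 + (½)*58/(-100 - 59) = 121 + (½)*58/(-159) = 121 + (½)*58*(-1/159) = 121 - 29/159 = 19210/159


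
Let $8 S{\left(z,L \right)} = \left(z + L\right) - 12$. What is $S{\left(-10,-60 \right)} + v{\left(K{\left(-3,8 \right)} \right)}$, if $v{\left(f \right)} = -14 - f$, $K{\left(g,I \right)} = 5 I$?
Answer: $- \frac{257}{4} \approx -64.25$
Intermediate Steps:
$S{\left(z,L \right)} = - \frac{3}{2} + \frac{L}{8} + \frac{z}{8}$ ($S{\left(z,L \right)} = \frac{\left(z + L\right) - 12}{8} = \frac{\left(L + z\right) - 12}{8} = \frac{-12 + L + z}{8} = - \frac{3}{2} + \frac{L}{8} + \frac{z}{8}$)
$S{\left(-10,-60 \right)} + v{\left(K{\left(-3,8 \right)} \right)} = \left(- \frac{3}{2} + \frac{1}{8} \left(-60\right) + \frac{1}{8} \left(-10\right)\right) - \left(14 + 5 \cdot 8\right) = \left(- \frac{3}{2} - \frac{15}{2} - \frac{5}{4}\right) - 54 = - \frac{41}{4} - 54 = - \frac{257}{4}$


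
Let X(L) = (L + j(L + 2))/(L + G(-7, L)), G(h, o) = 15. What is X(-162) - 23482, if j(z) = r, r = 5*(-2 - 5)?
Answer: -3451657/147 ≈ -23481.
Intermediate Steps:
r = -35 (r = 5*(-7) = -35)
j(z) = -35
X(L) = (-35 + L)/(15 + L) (X(L) = (L - 35)/(L + 15) = (-35 + L)/(15 + L))
X(-162) - 23482 = (-35 - 162)/(15 - 162) - 23482 = -197/(-147) - 23482 = -1/147*(-197) - 23482 = 197/147 - 23482 = -3451657/147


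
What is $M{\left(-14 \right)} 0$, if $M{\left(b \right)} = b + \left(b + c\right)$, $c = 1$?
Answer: $0$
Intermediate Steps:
$M{\left(b \right)} = 1 + 2 b$ ($M{\left(b \right)} = b + \left(b + 1\right) = b + \left(1 + b\right) = 1 + 2 b$)
$M{\left(-14 \right)} 0 = \left(1 + 2 \left(-14\right)\right) 0 = \left(1 - 28\right) 0 = \left(-27\right) 0 = 0$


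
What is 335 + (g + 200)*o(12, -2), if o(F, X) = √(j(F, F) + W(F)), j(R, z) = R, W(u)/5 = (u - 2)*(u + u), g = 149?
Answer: 335 + 698*√303 ≈ 12485.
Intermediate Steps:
W(u) = 10*u*(-2 + u) (W(u) = 5*((u - 2)*(u + u)) = 5*((-2 + u)*(2*u)) = 5*(2*u*(-2 + u)) = 10*u*(-2 + u))
o(F, X) = √(F + 10*F*(-2 + F))
335 + (g + 200)*o(12, -2) = 335 + (149 + 200)*√(12*(-19 + 10*12)) = 335 + 349*√(12*(-19 + 120)) = 335 + 349*√(12*101) = 335 + 349*√1212 = 335 + 349*(2*√303) = 335 + 698*√303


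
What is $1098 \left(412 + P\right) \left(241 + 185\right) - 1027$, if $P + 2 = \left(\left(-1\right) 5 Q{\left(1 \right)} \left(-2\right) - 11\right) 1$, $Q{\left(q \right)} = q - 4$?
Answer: $172597985$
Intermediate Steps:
$Q{\left(q \right)} = -4 + q$
$P = -43$ ($P = -2 + \left(\left(-1\right) 5 \left(-4 + 1\right) \left(-2\right) - 11\right) 1 = -2 + \left(\left(-5\right) \left(-3\right) \left(-2\right) - 11\right) 1 = -2 + \left(15 \left(-2\right) - 11\right) 1 = -2 + \left(-30 - 11\right) 1 = -2 - 41 = -43$)
$1098 \left(412 + P\right) \left(241 + 185\right) - 1027 = 1098 \left(412 - 43\right) \left(241 + 185\right) - 1027 = 1098 \cdot 369 \cdot 426 - 1027 = 1098 \cdot 157194 - 1027 = 172599012 - 1027 = 172597985$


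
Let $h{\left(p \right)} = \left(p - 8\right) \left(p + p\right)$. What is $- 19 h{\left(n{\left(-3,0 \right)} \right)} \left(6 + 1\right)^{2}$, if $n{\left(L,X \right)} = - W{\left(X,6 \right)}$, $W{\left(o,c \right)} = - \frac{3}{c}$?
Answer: $\frac{13965}{2} \approx 6982.5$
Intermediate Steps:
$n{\left(L,X \right)} = \frac{1}{2}$ ($n{\left(L,X \right)} = - \frac{-3}{6} = \left(-1\right) \left(- \frac{1}{2}\right) = \frac{1}{2}$)
$h{\left(p \right)} = 2 p \left(-8 + p\right)$ ($h{\left(p \right)} = \left(-8 + p\right) 2 p = 2 p \left(-8 + p\right)$)
$- 19 h{\left(n{\left(-3,0 \right)} \right)} \left(6 + 1\right)^{2} = - 19 \cdot 2 \cdot \frac{1}{2} \left(-8 + \frac{1}{2}\right) \left(6 + 1\right)^{2} = - 19 \cdot 2 \cdot \frac{1}{2} \left(- \frac{15}{2}\right) 7^{2} = \left(-19\right) \left(- \frac{15}{2}\right) 49 = \frac{285}{2} \cdot 49 = \frac{13965}{2}$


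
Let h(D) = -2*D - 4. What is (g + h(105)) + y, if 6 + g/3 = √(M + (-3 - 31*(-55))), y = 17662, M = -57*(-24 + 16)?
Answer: 17430 + 3*√2158 ≈ 17569.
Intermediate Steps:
M = 456 (M = -57*(-8) = 456)
h(D) = -4 - 2*D
g = -18 + 3*√2158 (g = -18 + 3*√(456 + (-3 - 31*(-55))) = -18 + 3*√(456 + (-3 + 1705)) = -18 + 3*√(456 + 1702) = -18 + 3*√2158 ≈ 121.36)
(g + h(105)) + y = ((-18 + 3*√2158) + (-4 - 2*105)) + 17662 = ((-18 + 3*√2158) + (-4 - 210)) + 17662 = ((-18 + 3*√2158) - 214) + 17662 = (-232 + 3*√2158) + 17662 = 17430 + 3*√2158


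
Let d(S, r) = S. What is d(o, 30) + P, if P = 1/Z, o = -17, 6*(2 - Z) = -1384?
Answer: -11863/698 ≈ -16.996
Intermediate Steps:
Z = 698/3 (Z = 2 - 1/6*(-1384) = 2 + 692/3 = 698/3 ≈ 232.67)
P = 3/698 (P = 1/(698/3) = 3/698 ≈ 0.0042980)
d(o, 30) + P = -17 + 3/698 = -11863/698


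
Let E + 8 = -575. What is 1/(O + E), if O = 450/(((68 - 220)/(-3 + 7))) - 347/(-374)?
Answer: -7106/4220355 ≈ -0.0016837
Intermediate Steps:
E = -583 (E = -8 - 575 = -583)
O = -77557/7106 (O = 450/((-152/4)) - 347*(-1/374) = 450/((-152*¼)) + 347/374 = 450/(-38) + 347/374 = 450*(-1/38) + 347/374 = -225/19 + 347/374 = -77557/7106 ≈ -10.914)
1/(O + E) = 1/(-77557/7106 - 583) = 1/(-4220355/7106) = -7106/4220355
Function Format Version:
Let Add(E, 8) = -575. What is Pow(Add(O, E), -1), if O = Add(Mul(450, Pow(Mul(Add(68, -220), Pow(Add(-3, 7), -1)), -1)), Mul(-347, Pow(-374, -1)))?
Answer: Rational(-7106, 4220355) ≈ -0.0016837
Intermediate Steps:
E = -583 (E = Add(-8, -575) = -583)
O = Rational(-77557, 7106) (O = Add(Mul(450, Pow(Mul(-152, Pow(4, -1)), -1)), Mul(-347, Rational(-1, 374))) = Add(Mul(450, Pow(Mul(-152, Rational(1, 4)), -1)), Rational(347, 374)) = Add(Mul(450, Pow(-38, -1)), Rational(347, 374)) = Add(Mul(450, Rational(-1, 38)), Rational(347, 374)) = Add(Rational(-225, 19), Rational(347, 374)) = Rational(-77557, 7106) ≈ -10.914)
Pow(Add(O, E), -1) = Pow(Add(Rational(-77557, 7106), -583), -1) = Pow(Rational(-4220355, 7106), -1) = Rational(-7106, 4220355)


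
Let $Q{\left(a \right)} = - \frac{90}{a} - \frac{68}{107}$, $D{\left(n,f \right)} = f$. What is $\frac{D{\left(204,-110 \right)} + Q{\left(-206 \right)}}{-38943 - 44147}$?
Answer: $\frac{1214499}{915734890} \approx 0.0013263$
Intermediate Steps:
$Q{\left(a \right)} = - \frac{68}{107} - \frac{90}{a}$ ($Q{\left(a \right)} = - \frac{90}{a} - \frac{68}{107} = - \frac{68}{107} - \frac{90}{a}$)
$\frac{D{\left(204,-110 \right)} + Q{\left(-206 \right)}}{-38943 - 44147} = \frac{-110 - \left(\frac{68}{107} + \frac{90}{-206}\right)}{-38943 - 44147} = \frac{-110 - \frac{2189}{11021}}{-83090} = \left(-110 + \left(- \frac{68}{107} + \frac{45}{103}\right)\right) \left(- \frac{1}{83090}\right) = \left(-110 - \frac{2189}{11021}\right) \left(- \frac{1}{83090}\right) = \left(- \frac{1214499}{11021}\right) \left(- \frac{1}{83090}\right) = \frac{1214499}{915734890}$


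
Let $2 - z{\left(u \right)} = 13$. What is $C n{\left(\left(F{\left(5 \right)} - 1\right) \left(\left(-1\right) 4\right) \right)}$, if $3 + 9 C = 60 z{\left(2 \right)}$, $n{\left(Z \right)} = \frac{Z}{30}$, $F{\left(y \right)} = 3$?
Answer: $\frac{884}{45} \approx 19.644$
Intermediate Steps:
$z{\left(u \right)} = -11$ ($z{\left(u \right)} = 2 - 13 = -11$)
$n{\left(Z \right)} = \frac{Z}{30}$ ($n{\left(Z \right)} = Z \frac{1}{30} = \frac{Z}{30}$)
$C = - \frac{221}{3}$ ($C = - \frac{1}{3} + \frac{60 \left(-11\right)}{9} = - \frac{1}{3} + \frac{1}{9} \left(-660\right) = - \frac{1}{3} - \frac{220}{3} = - \frac{221}{3} \approx -73.667$)
$C n{\left(\left(F{\left(5 \right)} - 1\right) \left(\left(-1\right) 4\right) \right)} = - \frac{221 \frac{\left(3 - 1\right) \left(\left(-1\right) 4\right)}{30}}{3} = - \frac{221 \frac{2 \left(-4\right)}{30}}{3} = - \frac{221 \cdot \frac{1}{30} \left(-8\right)}{3} = \left(- \frac{221}{3}\right) \left(- \frac{4}{15}\right) = \frac{884}{45}$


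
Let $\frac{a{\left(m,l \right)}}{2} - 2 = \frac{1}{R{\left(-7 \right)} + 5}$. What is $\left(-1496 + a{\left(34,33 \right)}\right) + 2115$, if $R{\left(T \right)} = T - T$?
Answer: $\frac{3117}{5} \approx 623.4$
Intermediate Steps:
$R{\left(T \right)} = 0$
$a{\left(m,l \right)} = \frac{22}{5}$ ($a{\left(m,l \right)} = 4 + \frac{2}{0 + 5} = 4 + \frac{2}{5} = \frac{22}{5}$)
$\left(-1496 + a{\left(34,33 \right)}\right) + 2115 = \left(-1496 + \frac{22}{5}\right) + 2115 = - \frac{7458}{5} + 2115 = \frac{3117}{5}$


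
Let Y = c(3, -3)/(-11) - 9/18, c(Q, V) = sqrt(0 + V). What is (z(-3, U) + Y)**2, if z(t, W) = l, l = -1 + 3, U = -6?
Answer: 1077/484 - 3*I*sqrt(3)/11 ≈ 2.2252 - 0.47238*I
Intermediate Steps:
c(Q, V) = sqrt(V)
l = 2
z(t, W) = 2
Y = -1/2 - I*sqrt(3)/11 (Y = sqrt(-3)/(-11) - 9/18 = (I*sqrt(3))*(-1/11) - 9*1/18 = -I*sqrt(3)/11 - 1/2 = -1/2 - I*sqrt(3)/11 ≈ -0.5 - 0.15746*I)
(z(-3, U) + Y)**2 = (2 + (-1/2 - I*sqrt(3)/11))**2 = (3/2 - I*sqrt(3)/11)**2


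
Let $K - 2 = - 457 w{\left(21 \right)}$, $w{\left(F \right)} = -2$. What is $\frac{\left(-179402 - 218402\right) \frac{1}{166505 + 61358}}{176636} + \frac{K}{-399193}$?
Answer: $- \frac{9256677373815}{4016760689610881} \approx -0.0023045$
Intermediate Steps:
$K = 916$ ($K = 2 - -914 = 2 + 914 = 916$)
$\frac{\left(-179402 - 218402\right) \frac{1}{166505 + 61358}}{176636} + \frac{K}{-399193} = \frac{\left(-179402 - 218402\right) \frac{1}{166505 + 61358}}{176636} + \frac{916}{-399193} = - \frac{397804}{227863} \cdot \frac{1}{176636} + 916 \left(- \frac{1}{399193}\right) = \left(-397804\right) \frac{1}{227863} \cdot \frac{1}{176636} - \frac{916}{399193} = \left(- \frac{397804}{227863}\right) \frac{1}{176636} - \frac{916}{399193} = - \frac{99451}{10062202217} - \frac{916}{399193} = - \frac{9256677373815}{4016760689610881}$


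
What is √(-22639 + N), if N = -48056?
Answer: 3*I*√7855 ≈ 265.89*I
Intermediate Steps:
√(-22639 + N) = √(-22639 - 48056) = √(-70695) = 3*I*√7855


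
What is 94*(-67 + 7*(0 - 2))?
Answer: -7614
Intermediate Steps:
94*(-67 + 7*(0 - 2)) = 94*(-67 + 7*(-2)) = 94*(-67 - 14) = 94*(-81) = -7614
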